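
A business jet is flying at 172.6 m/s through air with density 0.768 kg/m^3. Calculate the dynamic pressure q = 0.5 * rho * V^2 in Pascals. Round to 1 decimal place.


Step 1: V^2 = 172.6^2 = 29790.76
Step 2: q = 0.5 * 0.768 * 29790.76
Step 3: q = 11439.7 Pa

11439.7


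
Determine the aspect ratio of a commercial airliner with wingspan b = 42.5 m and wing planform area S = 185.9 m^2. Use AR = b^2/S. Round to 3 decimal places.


Step 1: b^2 = 42.5^2 = 1806.25
Step 2: AR = 1806.25 / 185.9 = 9.716

9.716


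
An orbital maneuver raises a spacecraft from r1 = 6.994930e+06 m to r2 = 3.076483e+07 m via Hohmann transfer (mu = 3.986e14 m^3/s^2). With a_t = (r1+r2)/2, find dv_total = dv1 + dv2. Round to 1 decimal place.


Step 1: Transfer semi-major axis a_t = (6.994930e+06 + 3.076483e+07) / 2 = 1.887988e+07 m
Step 2: v1 (circular at r1) = sqrt(mu/r1) = 7548.78 m/s
Step 3: v_t1 = sqrt(mu*(2/r1 - 1/a_t)) = 9636.17 m/s
Step 4: dv1 = |9636.17 - 7548.78| = 2087.39 m/s
Step 5: v2 (circular at r2) = 3599.49 m/s, v_t2 = 2190.96 m/s
Step 6: dv2 = |3599.49 - 2190.96| = 1408.54 m/s
Step 7: Total delta-v = 2087.39 + 1408.54 = 3495.9 m/s

3495.9


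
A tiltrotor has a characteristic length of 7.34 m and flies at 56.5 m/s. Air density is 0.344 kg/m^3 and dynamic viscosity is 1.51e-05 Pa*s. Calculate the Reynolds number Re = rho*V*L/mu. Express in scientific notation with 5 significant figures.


Step 1: Numerator = rho * V * L = 0.344 * 56.5 * 7.34 = 142.66024
Step 2: Re = 142.66024 / 1.51e-05
Step 3: Re = 9.4477e+06

9.4477e+06


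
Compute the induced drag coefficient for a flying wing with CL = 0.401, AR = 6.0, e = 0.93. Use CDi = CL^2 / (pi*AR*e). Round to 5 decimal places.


Step 1: CL^2 = 0.401^2 = 0.160801
Step 2: pi * AR * e = 3.14159 * 6.0 * 0.93 = 17.530087
Step 3: CDi = 0.160801 / 17.530087 = 0.00917

0.00917


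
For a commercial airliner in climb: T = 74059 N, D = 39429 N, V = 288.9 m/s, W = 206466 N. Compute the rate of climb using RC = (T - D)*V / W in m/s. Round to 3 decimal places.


Step 1: Excess thrust = T - D = 74059 - 39429 = 34630 N
Step 2: Excess power = 34630 * 288.9 = 10004607.0 W
Step 3: RC = 10004607.0 / 206466 = 48.456 m/s

48.456


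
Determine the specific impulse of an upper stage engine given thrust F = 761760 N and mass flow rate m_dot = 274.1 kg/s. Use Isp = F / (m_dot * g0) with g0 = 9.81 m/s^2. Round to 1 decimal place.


Step 1: m_dot * g0 = 274.1 * 9.81 = 2688.92
Step 2: Isp = 761760 / 2688.92 = 283.3 s

283.3


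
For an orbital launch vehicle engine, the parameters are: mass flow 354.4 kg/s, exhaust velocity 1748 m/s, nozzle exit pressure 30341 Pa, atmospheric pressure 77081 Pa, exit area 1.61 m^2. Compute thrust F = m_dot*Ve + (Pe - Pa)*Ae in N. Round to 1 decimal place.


Step 1: Momentum thrust = m_dot * Ve = 354.4 * 1748 = 619491.2 N
Step 2: Pressure thrust = (Pe - Pa) * Ae = (30341 - 77081) * 1.61 = -75251.40 N
Step 3: Total thrust F = 619491.2 + -75251.40 = 544239.8 N

544239.8


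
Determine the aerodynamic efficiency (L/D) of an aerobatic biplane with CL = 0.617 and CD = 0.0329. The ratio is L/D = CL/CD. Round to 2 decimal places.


Step 1: L/D = CL / CD = 0.617 / 0.0329
Step 2: L/D = 18.75

18.75


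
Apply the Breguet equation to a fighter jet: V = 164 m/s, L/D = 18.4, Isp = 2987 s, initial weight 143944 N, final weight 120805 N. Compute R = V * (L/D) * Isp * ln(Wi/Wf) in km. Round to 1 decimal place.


Step 1: Coefficient = V * (L/D) * Isp = 164 * 18.4 * 2987 = 9013571.2 m
Step 2: Wi/Wf = 143944 / 120805 = 1.19154
Step 3: ln(1.19154) = 0.175247
Step 4: R = 9013571.2 * 0.175247 = 1579598.2 m = 1579.6 km

1579.6


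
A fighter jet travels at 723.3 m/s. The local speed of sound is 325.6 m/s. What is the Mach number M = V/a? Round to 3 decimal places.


Step 1: M = V / a = 723.3 / 325.6
Step 2: M = 2.221

2.221


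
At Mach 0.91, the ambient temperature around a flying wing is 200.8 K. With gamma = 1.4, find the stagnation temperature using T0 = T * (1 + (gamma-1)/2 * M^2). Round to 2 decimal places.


Step 1: (gamma-1)/2 = 0.2
Step 2: M^2 = 0.8281
Step 3: 1 + 0.2 * 0.8281 = 1.16562
Step 4: T0 = 200.8 * 1.16562 = 234.06 K

234.06


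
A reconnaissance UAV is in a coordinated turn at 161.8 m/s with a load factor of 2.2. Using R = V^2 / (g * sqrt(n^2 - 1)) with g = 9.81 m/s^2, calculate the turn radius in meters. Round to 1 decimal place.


Step 1: V^2 = 161.8^2 = 26179.24
Step 2: n^2 - 1 = 2.2^2 - 1 = 3.84
Step 3: sqrt(3.84) = 1.959592
Step 4: R = 26179.24 / (9.81 * 1.959592) = 1361.8 m

1361.8


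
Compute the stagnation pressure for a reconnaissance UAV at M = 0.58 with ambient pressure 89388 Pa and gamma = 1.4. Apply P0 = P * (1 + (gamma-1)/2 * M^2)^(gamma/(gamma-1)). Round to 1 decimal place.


Step 1: (gamma-1)/2 * M^2 = 0.2 * 0.3364 = 0.06728
Step 2: 1 + 0.06728 = 1.06728
Step 3: Exponent gamma/(gamma-1) = 3.5
Step 4: P0 = 89388 * 1.06728^3.5 = 112267.4 Pa

112267.4


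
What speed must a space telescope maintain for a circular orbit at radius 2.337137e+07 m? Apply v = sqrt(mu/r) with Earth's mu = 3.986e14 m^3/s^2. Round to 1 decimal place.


Step 1: mu / r = 3.986e14 / 2.337137e+07 = 17055054.9668
Step 2: v = sqrt(17055054.9668) = 4129.8 m/s

4129.8


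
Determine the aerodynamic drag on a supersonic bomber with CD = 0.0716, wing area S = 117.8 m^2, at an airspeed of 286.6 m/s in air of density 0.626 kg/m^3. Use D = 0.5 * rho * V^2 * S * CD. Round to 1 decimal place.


Step 1: Dynamic pressure q = 0.5 * 0.626 * 286.6^2 = 25709.6823 Pa
Step 2: Drag D = q * S * CD = 25709.6823 * 117.8 * 0.0716
Step 3: D = 216847.8 N

216847.8


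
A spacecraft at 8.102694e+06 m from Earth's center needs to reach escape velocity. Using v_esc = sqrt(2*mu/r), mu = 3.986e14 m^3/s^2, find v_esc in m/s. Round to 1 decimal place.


Step 1: 2*mu/r = 2 * 3.986e14 / 8.102694e+06 = 98387030.2889
Step 2: v_esc = sqrt(98387030.2889) = 9919.0 m/s

9919.0


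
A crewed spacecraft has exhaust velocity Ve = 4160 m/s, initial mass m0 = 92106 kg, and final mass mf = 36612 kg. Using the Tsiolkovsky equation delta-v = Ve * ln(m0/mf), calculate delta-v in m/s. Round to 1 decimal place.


Step 1: Mass ratio m0/mf = 92106 / 36612 = 2.515733
Step 2: ln(2.515733) = 0.922564
Step 3: delta-v = 4160 * 0.922564 = 3837.9 m/s

3837.9


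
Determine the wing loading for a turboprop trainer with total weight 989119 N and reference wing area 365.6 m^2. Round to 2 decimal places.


Step 1: Wing loading = W / S = 989119 / 365.6
Step 2: Wing loading = 2705.47 N/m^2

2705.47


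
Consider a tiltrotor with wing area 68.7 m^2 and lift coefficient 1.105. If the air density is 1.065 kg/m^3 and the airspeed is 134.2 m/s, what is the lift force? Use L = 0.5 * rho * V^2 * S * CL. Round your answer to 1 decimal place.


Step 1: Calculate dynamic pressure q = 0.5 * 1.065 * 134.2^2 = 0.5 * 1.065 * 18009.64 = 9590.1333 Pa
Step 2: Multiply by wing area and lift coefficient: L = 9590.1333 * 68.7 * 1.105
Step 3: L = 658842.1577 * 1.105 = 728020.6 N

728020.6


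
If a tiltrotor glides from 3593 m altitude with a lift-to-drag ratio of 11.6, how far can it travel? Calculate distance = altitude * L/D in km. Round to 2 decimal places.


Step 1: Glide distance = altitude * L/D = 3593 * 11.6 = 41678.8 m
Step 2: Convert to km: 41678.8 / 1000 = 41.68 km

41.68


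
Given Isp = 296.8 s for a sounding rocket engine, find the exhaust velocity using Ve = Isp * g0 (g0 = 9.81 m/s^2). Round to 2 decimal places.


Step 1: Ve = Isp * g0 = 296.8 * 9.81
Step 2: Ve = 2911.61 m/s

2911.61


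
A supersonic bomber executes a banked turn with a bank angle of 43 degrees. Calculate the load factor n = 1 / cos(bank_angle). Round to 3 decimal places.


Step 1: Convert 43 degrees to radians = 0.750492
Step 2: cos(43 deg) = 0.731354
Step 3: n = 1 / 0.731354 = 1.367

1.367


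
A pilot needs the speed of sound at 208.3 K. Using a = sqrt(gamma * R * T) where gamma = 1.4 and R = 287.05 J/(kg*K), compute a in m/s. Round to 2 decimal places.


Step 1: gamma * R * T = 1.4 * 287.05 * 208.3 = 83709.521
Step 2: a = sqrt(83709.521) = 289.33 m/s

289.33


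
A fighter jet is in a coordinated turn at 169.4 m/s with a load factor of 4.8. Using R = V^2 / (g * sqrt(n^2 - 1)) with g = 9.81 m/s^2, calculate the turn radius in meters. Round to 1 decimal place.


Step 1: V^2 = 169.4^2 = 28696.36
Step 2: n^2 - 1 = 4.8^2 - 1 = 22.04
Step 3: sqrt(22.04) = 4.694678
Step 4: R = 28696.36 / (9.81 * 4.694678) = 623.1 m

623.1


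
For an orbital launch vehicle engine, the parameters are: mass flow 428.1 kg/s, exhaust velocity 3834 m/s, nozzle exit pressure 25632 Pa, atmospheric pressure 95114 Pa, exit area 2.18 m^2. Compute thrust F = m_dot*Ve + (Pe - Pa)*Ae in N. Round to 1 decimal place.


Step 1: Momentum thrust = m_dot * Ve = 428.1 * 3834 = 1641335.4 N
Step 2: Pressure thrust = (Pe - Pa) * Ae = (25632 - 95114) * 2.18 = -151470.76 N
Step 3: Total thrust F = 1641335.4 + -151470.76 = 1489864.6 N

1489864.6


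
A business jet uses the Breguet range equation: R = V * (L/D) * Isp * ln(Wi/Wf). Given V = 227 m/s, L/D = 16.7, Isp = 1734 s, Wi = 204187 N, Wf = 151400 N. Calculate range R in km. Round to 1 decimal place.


Step 1: Coefficient = V * (L/D) * Isp = 227 * 16.7 * 1734 = 6573420.6 m
Step 2: Wi/Wf = 204187 / 151400 = 1.348659
Step 3: ln(1.348659) = 0.299111
Step 4: R = 6573420.6 * 0.299111 = 1966181.7 m = 1966.2 km

1966.2


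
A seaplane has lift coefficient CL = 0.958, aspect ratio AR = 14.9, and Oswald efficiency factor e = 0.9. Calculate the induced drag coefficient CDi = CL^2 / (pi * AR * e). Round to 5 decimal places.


Step 1: CL^2 = 0.958^2 = 0.917764
Step 2: pi * AR * e = 3.14159 * 14.9 * 0.9 = 42.128757
Step 3: CDi = 0.917764 / 42.128757 = 0.02178

0.02178


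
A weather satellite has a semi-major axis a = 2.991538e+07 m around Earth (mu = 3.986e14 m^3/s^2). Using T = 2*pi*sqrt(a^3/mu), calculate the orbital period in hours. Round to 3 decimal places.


Step 1: a^3 / mu = 2.677217e+22 / 3.986e14 = 6.716550e+07
Step 2: sqrt(6.716550e+07) = 8195.4563 s
Step 3: T = 2*pi * 8195.4563 = 51493.57 s
Step 4: T in hours = 51493.57 / 3600 = 14.304 hours

14.304


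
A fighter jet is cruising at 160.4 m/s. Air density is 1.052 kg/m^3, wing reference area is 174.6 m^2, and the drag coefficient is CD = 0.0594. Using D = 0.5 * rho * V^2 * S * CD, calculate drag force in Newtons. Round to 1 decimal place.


Step 1: Dynamic pressure q = 0.5 * 1.052 * 160.4^2 = 13533.0122 Pa
Step 2: Drag D = q * S * CD = 13533.0122 * 174.6 * 0.0594
Step 3: D = 140354.1 N

140354.1


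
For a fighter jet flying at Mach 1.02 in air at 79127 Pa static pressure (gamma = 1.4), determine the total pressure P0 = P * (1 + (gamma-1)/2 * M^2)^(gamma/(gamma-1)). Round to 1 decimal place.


Step 1: (gamma-1)/2 * M^2 = 0.2 * 1.0404 = 0.20808
Step 2: 1 + 0.20808 = 1.20808
Step 3: Exponent gamma/(gamma-1) = 3.5
Step 4: P0 = 79127 * 1.20808^3.5 = 153341.5 Pa

153341.5


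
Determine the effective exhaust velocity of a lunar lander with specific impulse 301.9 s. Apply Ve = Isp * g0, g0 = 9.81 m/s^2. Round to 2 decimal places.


Step 1: Ve = Isp * g0 = 301.9 * 9.81
Step 2: Ve = 2961.64 m/s

2961.64


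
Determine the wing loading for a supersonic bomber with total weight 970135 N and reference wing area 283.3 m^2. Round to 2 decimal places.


Step 1: Wing loading = W / S = 970135 / 283.3
Step 2: Wing loading = 3424.41 N/m^2

3424.41


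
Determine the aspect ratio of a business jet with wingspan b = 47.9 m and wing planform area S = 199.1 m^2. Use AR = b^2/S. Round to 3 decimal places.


Step 1: b^2 = 47.9^2 = 2294.41
Step 2: AR = 2294.41 / 199.1 = 11.524

11.524


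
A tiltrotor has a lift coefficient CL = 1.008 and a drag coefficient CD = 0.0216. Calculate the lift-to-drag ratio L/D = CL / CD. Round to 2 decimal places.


Step 1: L/D = CL / CD = 1.008 / 0.0216
Step 2: L/D = 46.67

46.67


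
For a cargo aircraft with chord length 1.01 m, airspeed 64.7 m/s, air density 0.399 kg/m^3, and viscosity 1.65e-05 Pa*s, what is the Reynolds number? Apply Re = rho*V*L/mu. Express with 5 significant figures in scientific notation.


Step 1: Numerator = rho * V * L = 0.399 * 64.7 * 1.01 = 26.073453
Step 2: Re = 26.073453 / 1.65e-05
Step 3: Re = 1.5802e+06

1.5802e+06


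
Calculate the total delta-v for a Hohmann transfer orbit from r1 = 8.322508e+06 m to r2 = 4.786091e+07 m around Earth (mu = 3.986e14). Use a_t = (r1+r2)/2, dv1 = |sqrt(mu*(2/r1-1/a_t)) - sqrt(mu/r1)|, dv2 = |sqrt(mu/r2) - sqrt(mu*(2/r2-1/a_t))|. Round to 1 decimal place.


Step 1: Transfer semi-major axis a_t = (8.322508e+06 + 4.786091e+07) / 2 = 2.809171e+07 m
Step 2: v1 (circular at r1) = sqrt(mu/r1) = 6920.56 m/s
Step 3: v_t1 = sqrt(mu*(2/r1 - 1/a_t)) = 9033.23 m/s
Step 4: dv1 = |9033.23 - 6920.56| = 2112.66 m/s
Step 5: v2 (circular at r2) = 2885.88 m/s, v_t2 = 1570.78 m/s
Step 6: dv2 = |2885.88 - 1570.78| = 1315.1 m/s
Step 7: Total delta-v = 2112.66 + 1315.1 = 3427.8 m/s

3427.8


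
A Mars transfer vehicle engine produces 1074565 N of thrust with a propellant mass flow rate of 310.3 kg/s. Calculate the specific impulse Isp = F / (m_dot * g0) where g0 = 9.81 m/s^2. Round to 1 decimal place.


Step 1: m_dot * g0 = 310.3 * 9.81 = 3044.04
Step 2: Isp = 1074565 / 3044.04 = 353.0 s

353.0


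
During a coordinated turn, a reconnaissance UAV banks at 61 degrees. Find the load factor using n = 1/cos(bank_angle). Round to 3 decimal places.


Step 1: Convert 61 degrees to radians = 1.064651
Step 2: cos(61 deg) = 0.48481
Step 3: n = 1 / 0.48481 = 2.063

2.063


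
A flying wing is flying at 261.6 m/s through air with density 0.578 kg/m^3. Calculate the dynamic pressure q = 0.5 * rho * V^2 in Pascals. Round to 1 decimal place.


Step 1: V^2 = 261.6^2 = 68434.56
Step 2: q = 0.5 * 0.578 * 68434.56
Step 3: q = 19777.6 Pa

19777.6


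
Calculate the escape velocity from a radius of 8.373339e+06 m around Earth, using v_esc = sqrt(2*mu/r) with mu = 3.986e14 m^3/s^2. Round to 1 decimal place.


Step 1: 2*mu/r = 2 * 3.986e14 / 8.373339e+06 = 95206941.938
Step 2: v_esc = sqrt(95206941.938) = 9757.4 m/s

9757.4


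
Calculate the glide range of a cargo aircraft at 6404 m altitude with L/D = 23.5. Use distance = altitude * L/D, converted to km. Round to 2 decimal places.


Step 1: Glide distance = altitude * L/D = 6404 * 23.5 = 150494.0 m
Step 2: Convert to km: 150494.0 / 1000 = 150.49 km

150.49


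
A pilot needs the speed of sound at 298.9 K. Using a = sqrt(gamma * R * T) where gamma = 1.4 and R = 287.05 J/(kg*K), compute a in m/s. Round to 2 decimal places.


Step 1: gamma * R * T = 1.4 * 287.05 * 298.9 = 120118.943
Step 2: a = sqrt(120118.943) = 346.58 m/s

346.58


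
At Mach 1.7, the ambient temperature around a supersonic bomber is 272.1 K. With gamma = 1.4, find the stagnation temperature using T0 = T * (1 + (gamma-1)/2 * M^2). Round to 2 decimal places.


Step 1: (gamma-1)/2 = 0.2
Step 2: M^2 = 2.89
Step 3: 1 + 0.2 * 2.89 = 1.578
Step 4: T0 = 272.1 * 1.578 = 429.37 K

429.37


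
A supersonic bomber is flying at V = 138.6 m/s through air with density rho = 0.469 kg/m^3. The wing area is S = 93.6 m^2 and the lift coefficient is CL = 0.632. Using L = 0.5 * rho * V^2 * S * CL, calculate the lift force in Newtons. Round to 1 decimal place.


Step 1: Calculate dynamic pressure q = 0.5 * 0.469 * 138.6^2 = 0.5 * 0.469 * 19209.96 = 4504.7356 Pa
Step 2: Multiply by wing area and lift coefficient: L = 4504.7356 * 93.6 * 0.632
Step 3: L = 421643.254 * 0.632 = 266478.5 N

266478.5


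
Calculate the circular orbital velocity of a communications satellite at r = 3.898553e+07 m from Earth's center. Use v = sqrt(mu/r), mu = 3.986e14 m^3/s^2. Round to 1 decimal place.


Step 1: mu / r = 3.986e14 / 3.898553e+07 = 10224306.3003
Step 2: v = sqrt(10224306.3003) = 3197.5 m/s

3197.5


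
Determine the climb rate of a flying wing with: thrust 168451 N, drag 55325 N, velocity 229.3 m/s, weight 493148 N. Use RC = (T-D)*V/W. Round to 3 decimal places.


Step 1: Excess thrust = T - D = 168451 - 55325 = 113126 N
Step 2: Excess power = 113126 * 229.3 = 25939791.8 W
Step 3: RC = 25939791.8 / 493148 = 52.600 m/s

52.600


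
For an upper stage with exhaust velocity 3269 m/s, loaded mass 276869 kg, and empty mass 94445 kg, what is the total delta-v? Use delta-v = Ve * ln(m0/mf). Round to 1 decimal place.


Step 1: Mass ratio m0/mf = 276869 / 94445 = 2.931537
Step 2: ln(2.931537) = 1.075527
Step 3: delta-v = 3269 * 1.075527 = 3515.9 m/s

3515.9


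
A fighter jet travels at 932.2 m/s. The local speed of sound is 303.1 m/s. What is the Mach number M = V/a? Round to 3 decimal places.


Step 1: M = V / a = 932.2 / 303.1
Step 2: M = 3.076

3.076


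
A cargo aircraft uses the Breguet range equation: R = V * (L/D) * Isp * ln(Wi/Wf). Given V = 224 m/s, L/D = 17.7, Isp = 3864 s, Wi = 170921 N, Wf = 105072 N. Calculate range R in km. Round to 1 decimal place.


Step 1: Coefficient = V * (L/D) * Isp = 224 * 17.7 * 3864 = 15319987.2 m
Step 2: Wi/Wf = 170921 / 105072 = 1.626704
Step 3: ln(1.626704) = 0.486556
Step 4: R = 15319987.2 * 0.486556 = 7454026.1 m = 7454.0 km

7454.0


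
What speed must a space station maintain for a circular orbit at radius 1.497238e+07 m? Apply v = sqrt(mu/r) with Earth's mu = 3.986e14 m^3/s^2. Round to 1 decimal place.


Step 1: mu / r = 3.986e14 / 1.497238e+07 = 26622353.9611
Step 2: v = sqrt(26622353.9611) = 5159.7 m/s

5159.7


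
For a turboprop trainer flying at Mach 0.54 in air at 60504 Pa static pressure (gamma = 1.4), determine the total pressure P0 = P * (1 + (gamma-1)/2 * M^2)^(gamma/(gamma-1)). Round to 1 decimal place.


Step 1: (gamma-1)/2 * M^2 = 0.2 * 0.2916 = 0.05832
Step 2: 1 + 0.05832 = 1.05832
Step 3: Exponent gamma/(gamma-1) = 3.5
Step 4: P0 = 60504 * 1.05832^3.5 = 73780.8 Pa

73780.8


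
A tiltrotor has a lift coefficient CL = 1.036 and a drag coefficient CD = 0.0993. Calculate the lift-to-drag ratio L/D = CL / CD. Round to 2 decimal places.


Step 1: L/D = CL / CD = 1.036 / 0.0993
Step 2: L/D = 10.43

10.43


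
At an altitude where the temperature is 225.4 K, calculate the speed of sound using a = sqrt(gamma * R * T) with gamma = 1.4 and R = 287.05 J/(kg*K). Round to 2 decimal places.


Step 1: gamma * R * T = 1.4 * 287.05 * 225.4 = 90581.498
Step 2: a = sqrt(90581.498) = 300.97 m/s

300.97


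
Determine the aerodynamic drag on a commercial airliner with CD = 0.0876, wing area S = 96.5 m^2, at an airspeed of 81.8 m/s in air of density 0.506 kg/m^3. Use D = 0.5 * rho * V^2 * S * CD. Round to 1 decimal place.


Step 1: Dynamic pressure q = 0.5 * 0.506 * 81.8^2 = 1692.8837 Pa
Step 2: Drag D = q * S * CD = 1692.8837 * 96.5 * 0.0876
Step 3: D = 14310.6 N

14310.6


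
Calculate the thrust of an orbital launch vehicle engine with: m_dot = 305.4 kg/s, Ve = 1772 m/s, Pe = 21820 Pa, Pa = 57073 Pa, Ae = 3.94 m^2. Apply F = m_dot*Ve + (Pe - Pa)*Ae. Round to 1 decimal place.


Step 1: Momentum thrust = m_dot * Ve = 305.4 * 1772 = 541168.8 N
Step 2: Pressure thrust = (Pe - Pa) * Ae = (21820 - 57073) * 3.94 = -138896.82 N
Step 3: Total thrust F = 541168.8 + -138896.82 = 402272.0 N

402272.0


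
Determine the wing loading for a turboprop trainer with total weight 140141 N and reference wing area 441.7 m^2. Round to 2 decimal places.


Step 1: Wing loading = W / S = 140141 / 441.7
Step 2: Wing loading = 317.28 N/m^2

317.28


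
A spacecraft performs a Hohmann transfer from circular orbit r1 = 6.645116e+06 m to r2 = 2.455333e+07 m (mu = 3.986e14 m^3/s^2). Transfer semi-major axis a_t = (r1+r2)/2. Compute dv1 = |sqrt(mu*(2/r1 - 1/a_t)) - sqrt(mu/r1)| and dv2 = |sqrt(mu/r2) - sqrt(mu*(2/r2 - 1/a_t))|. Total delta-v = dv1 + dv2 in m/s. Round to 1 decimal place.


Step 1: Transfer semi-major axis a_t = (6.645116e+06 + 2.455333e+07) / 2 = 1.559922e+07 m
Step 2: v1 (circular at r1) = sqrt(mu/r1) = 7744.93 m/s
Step 3: v_t1 = sqrt(mu*(2/r1 - 1/a_t)) = 9716.75 m/s
Step 4: dv1 = |9716.75 - 7744.93| = 1971.82 m/s
Step 5: v2 (circular at r2) = 4029.15 m/s, v_t2 = 2629.74 m/s
Step 6: dv2 = |4029.15 - 2629.74| = 1399.41 m/s
Step 7: Total delta-v = 1971.82 + 1399.41 = 3371.2 m/s

3371.2


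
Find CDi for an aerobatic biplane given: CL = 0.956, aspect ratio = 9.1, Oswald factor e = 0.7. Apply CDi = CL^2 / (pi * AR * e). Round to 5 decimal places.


Step 1: CL^2 = 0.956^2 = 0.913936
Step 2: pi * AR * e = 3.14159 * 9.1 * 0.7 = 20.011945
Step 3: CDi = 0.913936 / 20.011945 = 0.04567

0.04567


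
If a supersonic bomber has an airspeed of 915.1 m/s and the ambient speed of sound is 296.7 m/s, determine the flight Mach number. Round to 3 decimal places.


Step 1: M = V / a = 915.1 / 296.7
Step 2: M = 3.084

3.084


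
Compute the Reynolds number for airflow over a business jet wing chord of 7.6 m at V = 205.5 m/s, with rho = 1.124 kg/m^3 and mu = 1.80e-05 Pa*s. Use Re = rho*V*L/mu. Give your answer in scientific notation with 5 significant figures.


Step 1: Numerator = rho * V * L = 1.124 * 205.5 * 7.6 = 1755.4632
Step 2: Re = 1755.4632 / 1.80e-05
Step 3: Re = 9.7526e+07

9.7526e+07


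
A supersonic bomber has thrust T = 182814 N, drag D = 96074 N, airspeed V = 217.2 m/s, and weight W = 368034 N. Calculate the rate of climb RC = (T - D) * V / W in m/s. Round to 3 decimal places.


Step 1: Excess thrust = T - D = 182814 - 96074 = 86740 N
Step 2: Excess power = 86740 * 217.2 = 18839928.0 W
Step 3: RC = 18839928.0 / 368034 = 51.191 m/s

51.191


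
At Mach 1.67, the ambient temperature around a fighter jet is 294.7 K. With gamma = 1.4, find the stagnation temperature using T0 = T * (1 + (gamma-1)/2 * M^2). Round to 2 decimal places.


Step 1: (gamma-1)/2 = 0.2
Step 2: M^2 = 2.7889
Step 3: 1 + 0.2 * 2.7889 = 1.55778
Step 4: T0 = 294.7 * 1.55778 = 459.08 K

459.08


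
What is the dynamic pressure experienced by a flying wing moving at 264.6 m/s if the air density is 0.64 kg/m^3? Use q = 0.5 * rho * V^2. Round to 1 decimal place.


Step 1: V^2 = 264.6^2 = 70013.16
Step 2: q = 0.5 * 0.64 * 70013.16
Step 3: q = 22404.2 Pa

22404.2


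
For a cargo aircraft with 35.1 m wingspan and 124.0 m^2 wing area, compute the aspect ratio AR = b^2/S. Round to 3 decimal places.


Step 1: b^2 = 35.1^2 = 1232.01
Step 2: AR = 1232.01 / 124.0 = 9.936

9.936


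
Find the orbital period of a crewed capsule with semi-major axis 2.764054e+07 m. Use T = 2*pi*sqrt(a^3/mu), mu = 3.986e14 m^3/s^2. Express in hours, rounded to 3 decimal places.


Step 1: a^3 / mu = 2.111736e+22 / 3.986e14 = 5.297882e+07
Step 2: sqrt(5.297882e+07) = 7278.6551 s
Step 3: T = 2*pi * 7278.6551 = 45733.14 s
Step 4: T in hours = 45733.14 / 3600 = 12.704 hours

12.704


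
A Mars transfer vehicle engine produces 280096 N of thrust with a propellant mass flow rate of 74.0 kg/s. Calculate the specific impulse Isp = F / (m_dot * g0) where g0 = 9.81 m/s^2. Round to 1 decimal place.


Step 1: m_dot * g0 = 74.0 * 9.81 = 725.94
Step 2: Isp = 280096 / 725.94 = 385.8 s

385.8


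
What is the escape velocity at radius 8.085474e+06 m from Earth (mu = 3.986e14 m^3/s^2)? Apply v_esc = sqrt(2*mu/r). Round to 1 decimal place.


Step 1: 2*mu/r = 2 * 3.986e14 / 8.085474e+06 = 98596569.6012
Step 2: v_esc = sqrt(98596569.6012) = 9929.6 m/s

9929.6


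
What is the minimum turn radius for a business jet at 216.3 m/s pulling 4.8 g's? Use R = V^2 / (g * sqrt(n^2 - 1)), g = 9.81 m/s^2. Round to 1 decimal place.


Step 1: V^2 = 216.3^2 = 46785.69
Step 2: n^2 - 1 = 4.8^2 - 1 = 22.04
Step 3: sqrt(22.04) = 4.694678
Step 4: R = 46785.69 / (9.81 * 4.694678) = 1015.9 m

1015.9


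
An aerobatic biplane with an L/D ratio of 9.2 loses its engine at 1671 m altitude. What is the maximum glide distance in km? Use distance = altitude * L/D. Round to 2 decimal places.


Step 1: Glide distance = altitude * L/D = 1671 * 9.2 = 15373.2 m
Step 2: Convert to km: 15373.2 / 1000 = 15.37 km

15.37


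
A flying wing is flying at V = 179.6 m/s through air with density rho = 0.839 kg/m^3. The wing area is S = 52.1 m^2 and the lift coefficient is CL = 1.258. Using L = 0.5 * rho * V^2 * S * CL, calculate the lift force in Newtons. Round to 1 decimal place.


Step 1: Calculate dynamic pressure q = 0.5 * 0.839 * 179.6^2 = 0.5 * 0.839 * 32256.16 = 13531.4591 Pa
Step 2: Multiply by wing area and lift coefficient: L = 13531.4591 * 52.1 * 1.258
Step 3: L = 704989.0202 * 1.258 = 886876.2 N

886876.2


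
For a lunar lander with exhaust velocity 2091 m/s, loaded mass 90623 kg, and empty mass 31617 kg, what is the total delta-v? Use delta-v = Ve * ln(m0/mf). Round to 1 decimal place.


Step 1: Mass ratio m0/mf = 90623 / 31617 = 2.866274
Step 2: ln(2.866274) = 1.053013
Step 3: delta-v = 2091 * 1.053013 = 2201.9 m/s

2201.9


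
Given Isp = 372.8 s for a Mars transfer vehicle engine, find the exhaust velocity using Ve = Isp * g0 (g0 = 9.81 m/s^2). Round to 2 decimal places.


Step 1: Ve = Isp * g0 = 372.8 * 9.81
Step 2: Ve = 3657.17 m/s

3657.17


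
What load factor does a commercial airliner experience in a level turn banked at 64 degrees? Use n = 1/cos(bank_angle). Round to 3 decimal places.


Step 1: Convert 64 degrees to radians = 1.117011
Step 2: cos(64 deg) = 0.438371
Step 3: n = 1 / 0.438371 = 2.281

2.281


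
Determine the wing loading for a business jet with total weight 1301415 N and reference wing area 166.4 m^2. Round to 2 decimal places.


Step 1: Wing loading = W / S = 1301415 / 166.4
Step 2: Wing loading = 7821.00 N/m^2

7821.00


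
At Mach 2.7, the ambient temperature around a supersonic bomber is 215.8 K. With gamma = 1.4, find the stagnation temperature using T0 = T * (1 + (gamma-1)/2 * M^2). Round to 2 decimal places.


Step 1: (gamma-1)/2 = 0.2
Step 2: M^2 = 7.29
Step 3: 1 + 0.2 * 7.29 = 2.458
Step 4: T0 = 215.8 * 2.458 = 530.44 K

530.44


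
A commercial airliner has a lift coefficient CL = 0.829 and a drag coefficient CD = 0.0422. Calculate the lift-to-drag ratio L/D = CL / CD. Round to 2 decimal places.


Step 1: L/D = CL / CD = 0.829 / 0.0422
Step 2: L/D = 19.64

19.64


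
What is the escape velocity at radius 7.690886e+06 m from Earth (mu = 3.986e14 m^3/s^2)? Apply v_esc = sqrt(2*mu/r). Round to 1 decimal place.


Step 1: 2*mu/r = 2 * 3.986e14 / 7.690886e+06 = 103655157.5462
Step 2: v_esc = sqrt(103655157.5462) = 10181.1 m/s

10181.1


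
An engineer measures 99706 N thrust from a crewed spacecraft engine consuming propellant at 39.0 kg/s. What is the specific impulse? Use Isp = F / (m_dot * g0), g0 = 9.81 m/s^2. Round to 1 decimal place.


Step 1: m_dot * g0 = 39.0 * 9.81 = 382.59
Step 2: Isp = 99706 / 382.59 = 260.6 s

260.6


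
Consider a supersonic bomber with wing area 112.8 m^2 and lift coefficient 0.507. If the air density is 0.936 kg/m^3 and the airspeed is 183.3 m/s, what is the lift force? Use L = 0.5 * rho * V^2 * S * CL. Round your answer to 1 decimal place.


Step 1: Calculate dynamic pressure q = 0.5 * 0.936 * 183.3^2 = 0.5 * 0.936 * 33598.89 = 15724.2805 Pa
Step 2: Multiply by wing area and lift coefficient: L = 15724.2805 * 112.8 * 0.507
Step 3: L = 1773698.8427 * 0.507 = 899265.3 N

899265.3


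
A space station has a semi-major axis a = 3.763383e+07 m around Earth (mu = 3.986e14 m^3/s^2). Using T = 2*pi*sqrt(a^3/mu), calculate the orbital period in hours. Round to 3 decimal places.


Step 1: a^3 / mu = 5.330099e+22 / 3.986e14 = 1.337205e+08
Step 2: sqrt(1.337205e+08) = 11563.7576 s
Step 3: T = 2*pi * 11563.7576 = 72657.23 s
Step 4: T in hours = 72657.23 / 3600 = 20.183 hours

20.183


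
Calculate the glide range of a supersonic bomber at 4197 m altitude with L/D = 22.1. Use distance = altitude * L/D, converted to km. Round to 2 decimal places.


Step 1: Glide distance = altitude * L/D = 4197 * 22.1 = 92753.7 m
Step 2: Convert to km: 92753.7 / 1000 = 92.75 km

92.75


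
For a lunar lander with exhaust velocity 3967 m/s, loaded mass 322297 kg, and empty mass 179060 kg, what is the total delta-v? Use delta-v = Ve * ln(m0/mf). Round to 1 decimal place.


Step 1: Mass ratio m0/mf = 322297 / 179060 = 1.799939
Step 2: ln(1.799939) = 0.587753
Step 3: delta-v = 3967 * 0.587753 = 2331.6 m/s

2331.6


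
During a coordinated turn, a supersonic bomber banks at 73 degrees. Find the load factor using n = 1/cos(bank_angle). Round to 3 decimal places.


Step 1: Convert 73 degrees to radians = 1.27409
Step 2: cos(73 deg) = 0.292372
Step 3: n = 1 / 0.292372 = 3.420

3.420


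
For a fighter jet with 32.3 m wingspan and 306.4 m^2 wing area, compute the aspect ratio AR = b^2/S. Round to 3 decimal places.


Step 1: b^2 = 32.3^2 = 1043.29
Step 2: AR = 1043.29 / 306.4 = 3.405

3.405


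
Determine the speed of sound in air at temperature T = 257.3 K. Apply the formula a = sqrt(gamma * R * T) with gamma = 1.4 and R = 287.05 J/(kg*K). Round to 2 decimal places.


Step 1: gamma * R * T = 1.4 * 287.05 * 257.3 = 103401.151
Step 2: a = sqrt(103401.151) = 321.56 m/s

321.56


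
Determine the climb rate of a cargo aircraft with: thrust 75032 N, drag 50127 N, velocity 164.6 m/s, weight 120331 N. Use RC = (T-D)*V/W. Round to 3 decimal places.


Step 1: Excess thrust = T - D = 75032 - 50127 = 24905 N
Step 2: Excess power = 24905 * 164.6 = 4099363.0 W
Step 3: RC = 4099363.0 / 120331 = 34.067 m/s

34.067


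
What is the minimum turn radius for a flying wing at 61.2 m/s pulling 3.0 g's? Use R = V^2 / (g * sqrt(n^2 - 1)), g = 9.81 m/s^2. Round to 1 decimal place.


Step 1: V^2 = 61.2^2 = 3745.44
Step 2: n^2 - 1 = 3.0^2 - 1 = 8.0
Step 3: sqrt(8.0) = 2.828427
Step 4: R = 3745.44 / (9.81 * 2.828427) = 135.0 m

135.0


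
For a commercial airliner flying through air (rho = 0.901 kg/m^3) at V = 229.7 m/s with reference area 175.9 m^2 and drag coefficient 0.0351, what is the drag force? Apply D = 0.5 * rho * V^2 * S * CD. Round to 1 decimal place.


Step 1: Dynamic pressure q = 0.5 * 0.901 * 229.7^2 = 23769.3215 Pa
Step 2: Drag D = q * S * CD = 23769.3215 * 175.9 * 0.0351
Step 3: D = 146753.9 N

146753.9


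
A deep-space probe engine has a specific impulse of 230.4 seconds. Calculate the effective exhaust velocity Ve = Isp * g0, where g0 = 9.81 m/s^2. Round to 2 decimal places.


Step 1: Ve = Isp * g0 = 230.4 * 9.81
Step 2: Ve = 2260.22 m/s

2260.22


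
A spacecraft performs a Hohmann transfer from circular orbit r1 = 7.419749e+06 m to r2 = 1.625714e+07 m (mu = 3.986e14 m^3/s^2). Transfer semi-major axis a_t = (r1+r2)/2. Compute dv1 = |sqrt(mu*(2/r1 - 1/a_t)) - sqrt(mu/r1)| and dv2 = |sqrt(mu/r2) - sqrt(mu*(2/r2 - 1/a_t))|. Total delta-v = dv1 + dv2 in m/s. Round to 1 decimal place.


Step 1: Transfer semi-major axis a_t = (7.419749e+06 + 1.625714e+07) / 2 = 1.183844e+07 m
Step 2: v1 (circular at r1) = sqrt(mu/r1) = 7329.49 m/s
Step 3: v_t1 = sqrt(mu*(2/r1 - 1/a_t)) = 8589.12 m/s
Step 4: dv1 = |8589.12 - 7329.49| = 1259.63 m/s
Step 5: v2 (circular at r2) = 4951.61 m/s, v_t2 = 3920.07 m/s
Step 6: dv2 = |4951.61 - 3920.07| = 1031.54 m/s
Step 7: Total delta-v = 1259.63 + 1031.54 = 2291.2 m/s

2291.2


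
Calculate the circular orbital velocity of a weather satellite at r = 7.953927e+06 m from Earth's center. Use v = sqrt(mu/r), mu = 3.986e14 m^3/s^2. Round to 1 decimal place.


Step 1: mu / r = 3.986e14 / 7.953927e+06 = 50113610.5473
Step 2: v = sqrt(50113610.5473) = 7079.1 m/s

7079.1


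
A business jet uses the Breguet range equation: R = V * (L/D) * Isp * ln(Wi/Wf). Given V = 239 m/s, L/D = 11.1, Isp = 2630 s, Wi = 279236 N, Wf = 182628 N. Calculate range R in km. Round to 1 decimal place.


Step 1: Coefficient = V * (L/D) * Isp = 239 * 11.1 * 2630 = 6977127.0 m
Step 2: Wi/Wf = 279236 / 182628 = 1.528988
Step 3: ln(1.528988) = 0.424606
Step 4: R = 6977127.0 * 0.424606 = 2962530.0 m = 2962.5 km

2962.5


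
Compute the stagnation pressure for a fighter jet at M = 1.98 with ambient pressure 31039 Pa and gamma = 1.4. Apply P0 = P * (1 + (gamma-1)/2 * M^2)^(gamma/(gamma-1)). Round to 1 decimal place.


Step 1: (gamma-1)/2 * M^2 = 0.2 * 3.9204 = 0.78408
Step 2: 1 + 0.78408 = 1.78408
Step 3: Exponent gamma/(gamma-1) = 3.5
Step 4: P0 = 31039 * 1.78408^3.5 = 235427.9 Pa

235427.9


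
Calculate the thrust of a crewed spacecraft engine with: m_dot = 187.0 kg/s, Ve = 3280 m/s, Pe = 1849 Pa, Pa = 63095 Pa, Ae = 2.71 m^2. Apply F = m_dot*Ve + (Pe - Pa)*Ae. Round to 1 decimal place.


Step 1: Momentum thrust = m_dot * Ve = 187.0 * 3280 = 613360.0 N
Step 2: Pressure thrust = (Pe - Pa) * Ae = (1849 - 63095) * 2.71 = -165976.66 N
Step 3: Total thrust F = 613360.0 + -165976.66 = 447383.3 N

447383.3


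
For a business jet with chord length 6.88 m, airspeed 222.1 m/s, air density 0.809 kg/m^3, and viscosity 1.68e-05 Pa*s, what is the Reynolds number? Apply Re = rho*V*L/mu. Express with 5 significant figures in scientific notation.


Step 1: Numerator = rho * V * L = 0.809 * 222.1 * 6.88 = 1236.190832
Step 2: Re = 1236.190832 / 1.68e-05
Step 3: Re = 7.3583e+07

7.3583e+07


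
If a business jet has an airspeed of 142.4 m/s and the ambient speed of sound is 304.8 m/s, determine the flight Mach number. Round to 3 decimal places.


Step 1: M = V / a = 142.4 / 304.8
Step 2: M = 0.467

0.467


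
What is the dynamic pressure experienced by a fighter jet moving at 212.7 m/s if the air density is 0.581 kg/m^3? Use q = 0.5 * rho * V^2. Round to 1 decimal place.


Step 1: V^2 = 212.7^2 = 45241.29
Step 2: q = 0.5 * 0.581 * 45241.29
Step 3: q = 13142.6 Pa

13142.6


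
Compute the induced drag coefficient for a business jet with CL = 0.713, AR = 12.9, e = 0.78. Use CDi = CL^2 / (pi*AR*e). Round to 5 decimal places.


Step 1: CL^2 = 0.713^2 = 0.508369
Step 2: pi * AR * e = 3.14159 * 12.9 * 0.78 = 31.610705
Step 3: CDi = 0.508369 / 31.610705 = 0.01608

0.01608


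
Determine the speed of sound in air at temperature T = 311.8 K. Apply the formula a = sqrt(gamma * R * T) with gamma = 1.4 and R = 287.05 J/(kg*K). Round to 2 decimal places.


Step 1: gamma * R * T = 1.4 * 287.05 * 311.8 = 125303.066
Step 2: a = sqrt(125303.066) = 353.98 m/s

353.98


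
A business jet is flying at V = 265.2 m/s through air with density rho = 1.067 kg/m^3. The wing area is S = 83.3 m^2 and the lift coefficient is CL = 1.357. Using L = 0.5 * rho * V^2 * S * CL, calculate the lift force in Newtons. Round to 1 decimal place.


Step 1: Calculate dynamic pressure q = 0.5 * 1.067 * 265.2^2 = 0.5 * 1.067 * 70331.04 = 37521.6098 Pa
Step 2: Multiply by wing area and lift coefficient: L = 37521.6098 * 83.3 * 1.357
Step 3: L = 3125550.0997 * 1.357 = 4241371.5 N

4241371.5


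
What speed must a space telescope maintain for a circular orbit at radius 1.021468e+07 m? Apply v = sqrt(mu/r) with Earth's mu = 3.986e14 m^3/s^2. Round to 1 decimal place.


Step 1: mu / r = 3.986e14 / 1.021468e+07 = 39022269.9096
Step 2: v = sqrt(39022269.9096) = 6246.8 m/s

6246.8


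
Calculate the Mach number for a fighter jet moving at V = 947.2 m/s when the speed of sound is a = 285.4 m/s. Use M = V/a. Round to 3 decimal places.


Step 1: M = V / a = 947.2 / 285.4
Step 2: M = 3.319

3.319


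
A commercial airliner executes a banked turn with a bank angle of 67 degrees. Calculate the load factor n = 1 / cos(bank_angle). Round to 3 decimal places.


Step 1: Convert 67 degrees to radians = 1.169371
Step 2: cos(67 deg) = 0.390731
Step 3: n = 1 / 0.390731 = 2.559

2.559


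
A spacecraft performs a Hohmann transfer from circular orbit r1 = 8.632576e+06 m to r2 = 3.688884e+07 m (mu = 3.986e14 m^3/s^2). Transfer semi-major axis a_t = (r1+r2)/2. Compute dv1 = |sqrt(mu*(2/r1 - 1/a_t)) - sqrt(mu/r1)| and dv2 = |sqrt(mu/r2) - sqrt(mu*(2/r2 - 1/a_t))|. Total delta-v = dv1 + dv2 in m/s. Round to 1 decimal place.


Step 1: Transfer semi-major axis a_t = (8.632576e+06 + 3.688884e+07) / 2 = 2.276071e+07 m
Step 2: v1 (circular at r1) = sqrt(mu/r1) = 6795.14 m/s
Step 3: v_t1 = sqrt(mu*(2/r1 - 1/a_t)) = 8650.74 m/s
Step 4: dv1 = |8650.74 - 6795.14| = 1855.6 m/s
Step 5: v2 (circular at r2) = 3287.16 m/s, v_t2 = 2024.41 m/s
Step 6: dv2 = |3287.16 - 2024.41| = 1262.75 m/s
Step 7: Total delta-v = 1855.6 + 1262.75 = 3118.3 m/s

3118.3


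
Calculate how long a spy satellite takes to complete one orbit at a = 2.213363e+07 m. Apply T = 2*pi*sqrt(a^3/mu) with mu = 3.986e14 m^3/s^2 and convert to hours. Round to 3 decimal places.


Step 1: a^3 / mu = 1.084321e+22 / 3.986e14 = 2.720324e+07
Step 2: sqrt(2.720324e+07) = 5215.6726 s
Step 3: T = 2*pi * 5215.6726 = 32771.04 s
Step 4: T in hours = 32771.04 / 3600 = 9.103 hours

9.103


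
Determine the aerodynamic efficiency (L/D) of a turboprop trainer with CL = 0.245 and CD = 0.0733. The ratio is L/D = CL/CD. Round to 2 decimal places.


Step 1: L/D = CL / CD = 0.245 / 0.0733
Step 2: L/D = 3.34

3.34


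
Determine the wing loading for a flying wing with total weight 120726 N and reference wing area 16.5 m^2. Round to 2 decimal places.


Step 1: Wing loading = W / S = 120726 / 16.5
Step 2: Wing loading = 7316.73 N/m^2

7316.73


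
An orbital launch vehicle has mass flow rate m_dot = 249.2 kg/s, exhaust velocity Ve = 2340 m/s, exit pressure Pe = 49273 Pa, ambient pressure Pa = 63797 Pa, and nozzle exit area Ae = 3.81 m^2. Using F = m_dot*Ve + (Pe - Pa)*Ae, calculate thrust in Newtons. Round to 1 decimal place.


Step 1: Momentum thrust = m_dot * Ve = 249.2 * 2340 = 583128.0 N
Step 2: Pressure thrust = (Pe - Pa) * Ae = (49273 - 63797) * 3.81 = -55336.44 N
Step 3: Total thrust F = 583128.0 + -55336.44 = 527791.6 N

527791.6


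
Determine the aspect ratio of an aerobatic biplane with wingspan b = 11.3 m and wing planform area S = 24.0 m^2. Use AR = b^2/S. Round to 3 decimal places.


Step 1: b^2 = 11.3^2 = 127.69
Step 2: AR = 127.69 / 24.0 = 5.320

5.320


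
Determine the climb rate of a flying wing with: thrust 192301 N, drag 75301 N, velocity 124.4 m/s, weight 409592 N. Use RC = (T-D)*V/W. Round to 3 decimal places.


Step 1: Excess thrust = T - D = 192301 - 75301 = 117000 N
Step 2: Excess power = 117000 * 124.4 = 14554800.0 W
Step 3: RC = 14554800.0 / 409592 = 35.535 m/s

35.535


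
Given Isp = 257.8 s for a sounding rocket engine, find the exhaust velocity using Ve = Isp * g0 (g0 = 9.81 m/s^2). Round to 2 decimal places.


Step 1: Ve = Isp * g0 = 257.8 * 9.81
Step 2: Ve = 2529.02 m/s

2529.02


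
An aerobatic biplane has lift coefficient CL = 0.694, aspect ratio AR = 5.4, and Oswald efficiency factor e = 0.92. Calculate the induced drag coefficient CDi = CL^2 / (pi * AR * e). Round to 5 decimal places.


Step 1: CL^2 = 0.694^2 = 0.481636
Step 2: pi * AR * e = 3.14159 * 5.4 * 0.92 = 15.607432
Step 3: CDi = 0.481636 / 15.607432 = 0.03086

0.03086


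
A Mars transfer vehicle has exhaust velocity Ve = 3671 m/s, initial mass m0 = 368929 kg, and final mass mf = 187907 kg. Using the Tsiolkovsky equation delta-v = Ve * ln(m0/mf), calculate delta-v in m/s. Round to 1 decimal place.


Step 1: Mass ratio m0/mf = 368929 / 187907 = 1.96336
Step 2: ln(1.96336) = 0.674657
Step 3: delta-v = 3671 * 0.674657 = 2476.7 m/s

2476.7


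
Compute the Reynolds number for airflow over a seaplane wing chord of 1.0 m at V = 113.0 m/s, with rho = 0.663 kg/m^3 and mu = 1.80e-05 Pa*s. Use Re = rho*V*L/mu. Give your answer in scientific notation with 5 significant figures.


Step 1: Numerator = rho * V * L = 0.663 * 113.0 * 1.0 = 74.919
Step 2: Re = 74.919 / 1.80e-05
Step 3: Re = 4.1622e+06

4.1622e+06


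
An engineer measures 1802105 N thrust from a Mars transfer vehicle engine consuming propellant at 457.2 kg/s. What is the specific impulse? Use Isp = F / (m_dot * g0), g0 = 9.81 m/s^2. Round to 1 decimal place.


Step 1: m_dot * g0 = 457.2 * 9.81 = 4485.13
Step 2: Isp = 1802105 / 4485.13 = 401.8 s

401.8


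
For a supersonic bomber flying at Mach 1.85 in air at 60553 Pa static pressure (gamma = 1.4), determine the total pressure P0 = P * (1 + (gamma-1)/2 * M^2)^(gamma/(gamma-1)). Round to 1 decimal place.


Step 1: (gamma-1)/2 * M^2 = 0.2 * 3.4225 = 0.6845
Step 2: 1 + 0.6845 = 1.6845
Step 3: Exponent gamma/(gamma-1) = 3.5
Step 4: P0 = 60553 * 1.6845^3.5 = 375650.7 Pa

375650.7
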